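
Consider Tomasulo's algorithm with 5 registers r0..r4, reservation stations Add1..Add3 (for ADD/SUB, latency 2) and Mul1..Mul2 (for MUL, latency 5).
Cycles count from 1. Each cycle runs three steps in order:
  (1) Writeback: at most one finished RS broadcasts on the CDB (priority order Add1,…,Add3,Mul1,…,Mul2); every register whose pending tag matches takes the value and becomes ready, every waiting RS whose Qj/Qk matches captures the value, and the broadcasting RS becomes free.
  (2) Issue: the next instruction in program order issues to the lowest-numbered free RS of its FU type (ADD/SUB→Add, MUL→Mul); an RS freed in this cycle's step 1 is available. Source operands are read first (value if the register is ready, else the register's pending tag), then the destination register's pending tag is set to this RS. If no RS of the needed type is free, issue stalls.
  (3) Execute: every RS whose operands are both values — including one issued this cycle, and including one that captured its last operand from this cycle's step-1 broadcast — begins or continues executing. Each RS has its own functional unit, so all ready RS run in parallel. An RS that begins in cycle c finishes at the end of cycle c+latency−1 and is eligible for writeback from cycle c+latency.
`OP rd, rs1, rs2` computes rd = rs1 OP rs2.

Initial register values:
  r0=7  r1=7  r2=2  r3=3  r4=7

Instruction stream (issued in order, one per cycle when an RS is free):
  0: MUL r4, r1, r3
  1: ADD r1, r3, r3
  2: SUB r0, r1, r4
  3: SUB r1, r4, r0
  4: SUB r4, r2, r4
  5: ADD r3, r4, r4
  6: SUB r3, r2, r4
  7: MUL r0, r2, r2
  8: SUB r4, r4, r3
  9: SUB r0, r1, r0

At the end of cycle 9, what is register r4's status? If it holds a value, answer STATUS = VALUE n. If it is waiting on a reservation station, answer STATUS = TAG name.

  c1: issue MUL r4<-Mul1  regs: r0:7,r1:7,r2:2,r3:3,r4:Mul1
  c2: issue ADD r1<-Add1  regs: r0:7,r1:Add1,r2:2,r3:3,r4:Mul1
  c3: issue SUB r0<-Add2  regs: r0:Add2,r1:Add1,r2:2,r3:3,r4:Mul1
  c4: CDB Add1=6; issue SUB r1<-Add1  regs: r0:Add2,r1:Add1,r2:2,r3:3,r4:Mul1
  c5: issue SUB r4<-Add3  regs: r0:Add2,r1:Add1,r2:2,r3:3,r4:Add3
  c6: CDB Mul1=21; stall  regs: r0:Add2,r1:Add1,r2:2,r3:3,r4:Add3
  c7: stall  regs: r0:Add2,r1:Add1,r2:2,r3:3,r4:Add3
  c8: CDB Add2=-15; issue ADD r3<-Add2  regs: r0:-15,r1:Add1,r2:2,r3:Add2,r4:Add3
  c9: CDB Add3=-19; issue SUB r3<-Add3  regs: r0:-15,r1:Add1,r2:2,r3:Add3,r4:-19

STATUS = VALUE -19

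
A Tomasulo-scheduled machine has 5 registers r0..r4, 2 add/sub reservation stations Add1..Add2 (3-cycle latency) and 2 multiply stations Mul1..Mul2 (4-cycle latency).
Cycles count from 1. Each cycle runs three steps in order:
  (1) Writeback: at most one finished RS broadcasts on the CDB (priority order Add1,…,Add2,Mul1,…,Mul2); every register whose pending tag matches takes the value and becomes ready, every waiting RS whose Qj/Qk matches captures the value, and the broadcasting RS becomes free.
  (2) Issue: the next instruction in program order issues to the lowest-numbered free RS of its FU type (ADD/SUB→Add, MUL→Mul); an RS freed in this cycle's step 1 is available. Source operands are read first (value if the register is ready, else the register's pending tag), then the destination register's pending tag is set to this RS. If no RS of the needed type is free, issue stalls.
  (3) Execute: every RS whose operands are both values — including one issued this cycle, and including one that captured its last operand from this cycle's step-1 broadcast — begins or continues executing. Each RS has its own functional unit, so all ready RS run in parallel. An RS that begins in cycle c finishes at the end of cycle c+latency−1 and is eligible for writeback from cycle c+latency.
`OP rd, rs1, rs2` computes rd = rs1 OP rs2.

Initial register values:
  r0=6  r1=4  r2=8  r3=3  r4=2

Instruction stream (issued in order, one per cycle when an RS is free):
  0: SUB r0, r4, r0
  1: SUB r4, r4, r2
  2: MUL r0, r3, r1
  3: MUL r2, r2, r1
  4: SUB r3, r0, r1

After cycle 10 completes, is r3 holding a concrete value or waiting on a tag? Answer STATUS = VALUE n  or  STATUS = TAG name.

cycle 1: issue SUB r0<-Add1 // r0:Add1,r1:4,r2:8,r3:3,r4:2
cycle 2: issue SUB r4<-Add2 // r0:Add1,r1:4,r2:8,r3:3,r4:Add2
cycle 3: issue MUL r0<-Mul1 // r0:Mul1,r1:4,r2:8,r3:3,r4:Add2
cycle 4: CDB Add1=-4; issue MUL r2<-Mul2 // r0:Mul1,r1:4,r2:Mul2,r3:3,r4:Add2
cycle 5: CDB Add2=-6; issue SUB r3<-Add1 // r0:Mul1,r1:4,r2:Mul2,r3:Add1,r4:-6
cycle 6: - // r0:Mul1,r1:4,r2:Mul2,r3:Add1,r4:-6
cycle 7: CDB Mul1=12 // r0:12,r1:4,r2:Mul2,r3:Add1,r4:-6
cycle 8: CDB Mul2=32 // r0:12,r1:4,r2:32,r3:Add1,r4:-6
cycle 9: - // r0:12,r1:4,r2:32,r3:Add1,r4:-6
cycle 10: CDB Add1=8 // r0:12,r1:4,r2:32,r3:8,r4:-6

STATUS = VALUE 8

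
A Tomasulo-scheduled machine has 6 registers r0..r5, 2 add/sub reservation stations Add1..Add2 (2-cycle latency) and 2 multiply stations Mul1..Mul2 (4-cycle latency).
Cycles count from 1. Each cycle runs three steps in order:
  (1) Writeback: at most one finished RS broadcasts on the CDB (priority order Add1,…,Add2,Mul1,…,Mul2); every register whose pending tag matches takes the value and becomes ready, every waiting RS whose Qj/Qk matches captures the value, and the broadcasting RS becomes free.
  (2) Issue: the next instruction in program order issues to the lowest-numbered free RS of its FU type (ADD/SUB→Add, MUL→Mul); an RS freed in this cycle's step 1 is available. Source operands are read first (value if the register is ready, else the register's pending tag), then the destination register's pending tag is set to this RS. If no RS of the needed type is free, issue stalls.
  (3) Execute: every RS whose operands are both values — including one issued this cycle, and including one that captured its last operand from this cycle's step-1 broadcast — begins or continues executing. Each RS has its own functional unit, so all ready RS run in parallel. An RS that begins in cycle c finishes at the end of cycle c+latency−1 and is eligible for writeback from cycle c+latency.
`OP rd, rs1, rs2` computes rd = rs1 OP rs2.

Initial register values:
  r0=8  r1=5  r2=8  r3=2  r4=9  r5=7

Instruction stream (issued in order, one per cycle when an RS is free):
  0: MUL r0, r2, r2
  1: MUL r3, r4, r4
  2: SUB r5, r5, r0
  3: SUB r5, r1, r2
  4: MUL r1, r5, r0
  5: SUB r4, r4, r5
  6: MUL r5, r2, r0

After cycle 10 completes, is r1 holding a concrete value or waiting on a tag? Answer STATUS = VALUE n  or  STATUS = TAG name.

STATUS = VALUE -192

c1: issue MUL r0<-Mul1 | r0:Mul1,r1:5,r2:8,r3:2,r4:9,r5:7
c2: issue MUL r3<-Mul2 | r0:Mul1,r1:5,r2:8,r3:Mul2,r4:9,r5:7
c3: issue SUB r5<-Add1 | r0:Mul1,r1:5,r2:8,r3:Mul2,r4:9,r5:Add1
c4: issue SUB r5<-Add2 | r0:Mul1,r1:5,r2:8,r3:Mul2,r4:9,r5:Add2
c5: CDB Mul1=64; issue MUL r1<-Mul1 | r0:64,r1:Mul1,r2:8,r3:Mul2,r4:9,r5:Add2
c6: CDB Add2=-3; issue SUB r4<-Add2 | r0:64,r1:Mul1,r2:8,r3:Mul2,r4:Add2,r5:-3
c7: CDB Add1=-57; stall | r0:64,r1:Mul1,r2:8,r3:Mul2,r4:Add2,r5:-3
c8: CDB Add2=12; stall | r0:64,r1:Mul1,r2:8,r3:Mul2,r4:12,r5:-3
c9: CDB Mul2=81; issue MUL r5<-Mul2 | r0:64,r1:Mul1,r2:8,r3:81,r4:12,r5:Mul2
c10: CDB Mul1=-192 | r0:64,r1:-192,r2:8,r3:81,r4:12,r5:Mul2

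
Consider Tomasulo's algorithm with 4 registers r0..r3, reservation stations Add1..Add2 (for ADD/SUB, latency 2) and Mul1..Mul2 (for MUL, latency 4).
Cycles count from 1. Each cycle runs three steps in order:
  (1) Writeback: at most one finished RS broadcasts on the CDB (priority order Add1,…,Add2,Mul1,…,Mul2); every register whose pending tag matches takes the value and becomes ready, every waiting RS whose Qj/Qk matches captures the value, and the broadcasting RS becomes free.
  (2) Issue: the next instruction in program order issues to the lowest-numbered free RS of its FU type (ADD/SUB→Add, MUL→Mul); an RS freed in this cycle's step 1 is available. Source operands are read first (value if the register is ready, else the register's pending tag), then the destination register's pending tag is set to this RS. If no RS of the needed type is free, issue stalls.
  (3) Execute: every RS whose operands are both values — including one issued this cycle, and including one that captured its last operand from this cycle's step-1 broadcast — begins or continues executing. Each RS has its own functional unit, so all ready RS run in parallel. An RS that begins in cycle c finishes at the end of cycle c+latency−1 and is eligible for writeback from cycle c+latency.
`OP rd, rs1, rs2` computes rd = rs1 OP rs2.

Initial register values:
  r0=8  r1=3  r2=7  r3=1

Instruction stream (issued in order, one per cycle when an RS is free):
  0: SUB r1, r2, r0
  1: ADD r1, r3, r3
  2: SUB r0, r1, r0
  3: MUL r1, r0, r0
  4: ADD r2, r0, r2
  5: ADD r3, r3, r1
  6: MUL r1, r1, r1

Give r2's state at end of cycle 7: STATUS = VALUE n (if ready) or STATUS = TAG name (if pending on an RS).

STATUS = TAG Add2

c1: issue SUB r1<-Add1 | r0:8,r1:Add1,r2:7,r3:1
c2: issue ADD r1<-Add2 | r0:8,r1:Add2,r2:7,r3:1
c3: CDB Add1=-1; issue SUB r0<-Add1 | r0:Add1,r1:Add2,r2:7,r3:1
c4: CDB Add2=2; issue MUL r1<-Mul1 | r0:Add1,r1:Mul1,r2:7,r3:1
c5: issue ADD r2<-Add2 | r0:Add1,r1:Mul1,r2:Add2,r3:1
c6: CDB Add1=-6; issue ADD r3<-Add1 | r0:-6,r1:Mul1,r2:Add2,r3:Add1
c7: issue MUL r1<-Mul2 | r0:-6,r1:Mul2,r2:Add2,r3:Add1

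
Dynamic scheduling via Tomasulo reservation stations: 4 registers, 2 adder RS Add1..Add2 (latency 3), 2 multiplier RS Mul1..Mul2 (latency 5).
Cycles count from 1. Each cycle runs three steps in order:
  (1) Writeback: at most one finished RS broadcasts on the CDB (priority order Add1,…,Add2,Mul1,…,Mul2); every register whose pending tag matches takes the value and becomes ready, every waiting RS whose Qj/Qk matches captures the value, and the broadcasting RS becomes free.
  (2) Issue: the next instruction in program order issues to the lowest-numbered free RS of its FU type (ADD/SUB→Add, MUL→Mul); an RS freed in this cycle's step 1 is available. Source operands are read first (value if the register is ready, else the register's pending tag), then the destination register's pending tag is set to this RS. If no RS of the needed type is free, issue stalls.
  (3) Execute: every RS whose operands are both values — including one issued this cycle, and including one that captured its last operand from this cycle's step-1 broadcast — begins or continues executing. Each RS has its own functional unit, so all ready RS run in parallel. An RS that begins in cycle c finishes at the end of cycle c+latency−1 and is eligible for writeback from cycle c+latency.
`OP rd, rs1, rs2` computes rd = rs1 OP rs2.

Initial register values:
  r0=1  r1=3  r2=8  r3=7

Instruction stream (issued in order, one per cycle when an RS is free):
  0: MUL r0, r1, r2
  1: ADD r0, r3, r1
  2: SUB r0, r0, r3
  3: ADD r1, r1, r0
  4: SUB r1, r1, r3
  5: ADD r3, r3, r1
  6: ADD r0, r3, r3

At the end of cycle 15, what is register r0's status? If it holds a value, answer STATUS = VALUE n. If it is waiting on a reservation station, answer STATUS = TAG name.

cycle 1: issue MUL r0<-Mul1 // r0:Mul1,r1:3,r2:8,r3:7
cycle 2: issue ADD r0<-Add1 // r0:Add1,r1:3,r2:8,r3:7
cycle 3: issue SUB r0<-Add2 // r0:Add2,r1:3,r2:8,r3:7
cycle 4: stall // r0:Add2,r1:3,r2:8,r3:7
cycle 5: CDB Add1=10; issue ADD r1<-Add1 // r0:Add2,r1:Add1,r2:8,r3:7
cycle 6: CDB Mul1=24; stall // r0:Add2,r1:Add1,r2:8,r3:7
cycle 7: stall // r0:Add2,r1:Add1,r2:8,r3:7
cycle 8: CDB Add2=3; issue SUB r1<-Add2 // r0:3,r1:Add2,r2:8,r3:7
cycle 9: stall // r0:3,r1:Add2,r2:8,r3:7
cycle 10: stall // r0:3,r1:Add2,r2:8,r3:7
cycle 11: CDB Add1=6; issue ADD r3<-Add1 // r0:3,r1:Add2,r2:8,r3:Add1
cycle 12: stall // r0:3,r1:Add2,r2:8,r3:Add1
cycle 13: stall // r0:3,r1:Add2,r2:8,r3:Add1
cycle 14: CDB Add2=-1; issue ADD r0<-Add2 // r0:Add2,r1:-1,r2:8,r3:Add1
cycle 15: - // r0:Add2,r1:-1,r2:8,r3:Add1

STATUS = TAG Add2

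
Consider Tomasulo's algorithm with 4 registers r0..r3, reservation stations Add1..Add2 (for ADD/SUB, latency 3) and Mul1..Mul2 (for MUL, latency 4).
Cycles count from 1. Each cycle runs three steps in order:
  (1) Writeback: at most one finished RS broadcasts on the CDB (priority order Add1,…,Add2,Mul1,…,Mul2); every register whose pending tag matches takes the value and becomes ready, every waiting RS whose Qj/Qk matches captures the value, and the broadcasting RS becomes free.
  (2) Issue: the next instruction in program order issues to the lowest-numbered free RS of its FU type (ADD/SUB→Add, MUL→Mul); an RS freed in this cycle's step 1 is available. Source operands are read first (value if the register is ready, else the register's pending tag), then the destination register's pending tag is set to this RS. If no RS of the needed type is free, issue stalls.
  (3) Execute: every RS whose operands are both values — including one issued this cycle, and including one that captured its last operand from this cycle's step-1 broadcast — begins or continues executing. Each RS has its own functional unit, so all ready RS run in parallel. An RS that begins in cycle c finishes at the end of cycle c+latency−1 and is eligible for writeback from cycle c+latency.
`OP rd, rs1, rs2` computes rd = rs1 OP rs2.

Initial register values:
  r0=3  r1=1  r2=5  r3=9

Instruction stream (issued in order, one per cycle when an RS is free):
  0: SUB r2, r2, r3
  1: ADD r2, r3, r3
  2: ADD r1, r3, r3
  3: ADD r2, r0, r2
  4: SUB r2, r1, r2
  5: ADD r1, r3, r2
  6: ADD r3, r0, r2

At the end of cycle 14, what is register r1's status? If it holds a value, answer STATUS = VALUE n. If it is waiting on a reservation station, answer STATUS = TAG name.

  c1: issue SUB r2<-Add1  regs: r0:3,r1:1,r2:Add1,r3:9
  c2: issue ADD r2<-Add2  regs: r0:3,r1:1,r2:Add2,r3:9
  c3: stall  regs: r0:3,r1:1,r2:Add2,r3:9
  c4: CDB Add1=-4; issue ADD r1<-Add1  regs: r0:3,r1:Add1,r2:Add2,r3:9
  c5: CDB Add2=18; issue ADD r2<-Add2  regs: r0:3,r1:Add1,r2:Add2,r3:9
  c6: stall  regs: r0:3,r1:Add1,r2:Add2,r3:9
  c7: CDB Add1=18; issue SUB r2<-Add1  regs: r0:3,r1:18,r2:Add1,r3:9
  c8: CDB Add2=21; issue ADD r1<-Add2  regs: r0:3,r1:Add2,r2:Add1,r3:9
  c9: stall  regs: r0:3,r1:Add2,r2:Add1,r3:9
  c10: stall  regs: r0:3,r1:Add2,r2:Add1,r3:9
  c11: CDB Add1=-3; issue ADD r3<-Add1  regs: r0:3,r1:Add2,r2:-3,r3:Add1
  c12: -  regs: r0:3,r1:Add2,r2:-3,r3:Add1
  c13: -  regs: r0:3,r1:Add2,r2:-3,r3:Add1
  c14: CDB Add1=0  regs: r0:3,r1:Add2,r2:-3,r3:0

STATUS = TAG Add2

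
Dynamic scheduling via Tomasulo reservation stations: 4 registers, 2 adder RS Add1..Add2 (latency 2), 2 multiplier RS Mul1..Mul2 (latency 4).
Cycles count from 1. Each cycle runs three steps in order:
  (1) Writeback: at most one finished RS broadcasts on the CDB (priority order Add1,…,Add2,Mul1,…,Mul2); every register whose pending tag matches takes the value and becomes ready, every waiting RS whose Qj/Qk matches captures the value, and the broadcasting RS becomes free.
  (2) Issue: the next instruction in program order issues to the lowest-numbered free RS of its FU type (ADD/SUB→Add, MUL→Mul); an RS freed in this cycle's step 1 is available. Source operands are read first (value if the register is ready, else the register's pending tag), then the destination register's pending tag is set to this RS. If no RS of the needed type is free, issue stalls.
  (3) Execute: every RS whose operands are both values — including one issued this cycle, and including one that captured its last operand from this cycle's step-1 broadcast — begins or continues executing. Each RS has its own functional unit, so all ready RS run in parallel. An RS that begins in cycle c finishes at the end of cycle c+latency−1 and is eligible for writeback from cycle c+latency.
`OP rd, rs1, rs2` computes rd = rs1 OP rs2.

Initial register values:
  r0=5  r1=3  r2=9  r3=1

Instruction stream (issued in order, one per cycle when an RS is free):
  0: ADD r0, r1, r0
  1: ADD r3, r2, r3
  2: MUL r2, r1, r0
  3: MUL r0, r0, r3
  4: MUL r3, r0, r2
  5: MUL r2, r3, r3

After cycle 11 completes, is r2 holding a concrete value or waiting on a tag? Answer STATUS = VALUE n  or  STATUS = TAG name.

STATUS = TAG Mul2

c1: issue ADD r0<-Add1 | r0:Add1,r1:3,r2:9,r3:1
c2: issue ADD r3<-Add2 | r0:Add1,r1:3,r2:9,r3:Add2
c3: CDB Add1=8; issue MUL r2<-Mul1 | r0:8,r1:3,r2:Mul1,r3:Add2
c4: CDB Add2=10; issue MUL r0<-Mul2 | r0:Mul2,r1:3,r2:Mul1,r3:10
c5: stall | r0:Mul2,r1:3,r2:Mul1,r3:10
c6: stall | r0:Mul2,r1:3,r2:Mul1,r3:10
c7: CDB Mul1=24; issue MUL r3<-Mul1 | r0:Mul2,r1:3,r2:24,r3:Mul1
c8: CDB Mul2=80; issue MUL r2<-Mul2 | r0:80,r1:3,r2:Mul2,r3:Mul1
c9: - | r0:80,r1:3,r2:Mul2,r3:Mul1
c10: - | r0:80,r1:3,r2:Mul2,r3:Mul1
c11: - | r0:80,r1:3,r2:Mul2,r3:Mul1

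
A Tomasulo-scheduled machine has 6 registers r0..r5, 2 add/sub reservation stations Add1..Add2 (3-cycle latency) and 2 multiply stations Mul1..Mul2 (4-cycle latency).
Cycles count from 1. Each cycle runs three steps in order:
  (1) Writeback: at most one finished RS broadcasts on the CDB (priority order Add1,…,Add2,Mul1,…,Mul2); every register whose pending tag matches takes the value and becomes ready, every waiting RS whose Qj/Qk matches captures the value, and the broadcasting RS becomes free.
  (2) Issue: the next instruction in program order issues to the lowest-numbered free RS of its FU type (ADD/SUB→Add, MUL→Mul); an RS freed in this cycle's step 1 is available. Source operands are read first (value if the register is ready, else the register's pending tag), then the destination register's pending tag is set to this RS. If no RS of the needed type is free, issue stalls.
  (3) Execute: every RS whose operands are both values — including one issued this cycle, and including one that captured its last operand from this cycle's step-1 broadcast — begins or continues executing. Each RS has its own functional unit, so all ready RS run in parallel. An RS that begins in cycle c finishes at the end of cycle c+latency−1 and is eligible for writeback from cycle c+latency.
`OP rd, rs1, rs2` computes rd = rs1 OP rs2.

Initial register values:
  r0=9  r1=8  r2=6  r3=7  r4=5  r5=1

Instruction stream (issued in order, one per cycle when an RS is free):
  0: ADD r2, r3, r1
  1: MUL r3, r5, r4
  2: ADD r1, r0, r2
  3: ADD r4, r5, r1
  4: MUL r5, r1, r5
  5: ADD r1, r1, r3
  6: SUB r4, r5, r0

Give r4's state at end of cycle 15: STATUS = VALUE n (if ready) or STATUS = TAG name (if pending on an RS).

STATUS = VALUE 15

c1: issue ADD r2<-Add1 | r0:9,r1:8,r2:Add1,r3:7,r4:5,r5:1
c2: issue MUL r3<-Mul1 | r0:9,r1:8,r2:Add1,r3:Mul1,r4:5,r5:1
c3: issue ADD r1<-Add2 | r0:9,r1:Add2,r2:Add1,r3:Mul1,r4:5,r5:1
c4: CDB Add1=15; issue ADD r4<-Add1 | r0:9,r1:Add2,r2:15,r3:Mul1,r4:Add1,r5:1
c5: issue MUL r5<-Mul2 | r0:9,r1:Add2,r2:15,r3:Mul1,r4:Add1,r5:Mul2
c6: CDB Mul1=5; stall | r0:9,r1:Add2,r2:15,r3:5,r4:Add1,r5:Mul2
c7: CDB Add2=24; issue ADD r1<-Add2 | r0:9,r1:Add2,r2:15,r3:5,r4:Add1,r5:Mul2
c8: stall | r0:9,r1:Add2,r2:15,r3:5,r4:Add1,r5:Mul2
c9: stall | r0:9,r1:Add2,r2:15,r3:5,r4:Add1,r5:Mul2
c10: CDB Add1=25; issue SUB r4<-Add1 | r0:9,r1:Add2,r2:15,r3:5,r4:Add1,r5:Mul2
c11: CDB Add2=29 | r0:9,r1:29,r2:15,r3:5,r4:Add1,r5:Mul2
c12: CDB Mul2=24 | r0:9,r1:29,r2:15,r3:5,r4:Add1,r5:24
c13: - | r0:9,r1:29,r2:15,r3:5,r4:Add1,r5:24
c14: - | r0:9,r1:29,r2:15,r3:5,r4:Add1,r5:24
c15: CDB Add1=15 | r0:9,r1:29,r2:15,r3:5,r4:15,r5:24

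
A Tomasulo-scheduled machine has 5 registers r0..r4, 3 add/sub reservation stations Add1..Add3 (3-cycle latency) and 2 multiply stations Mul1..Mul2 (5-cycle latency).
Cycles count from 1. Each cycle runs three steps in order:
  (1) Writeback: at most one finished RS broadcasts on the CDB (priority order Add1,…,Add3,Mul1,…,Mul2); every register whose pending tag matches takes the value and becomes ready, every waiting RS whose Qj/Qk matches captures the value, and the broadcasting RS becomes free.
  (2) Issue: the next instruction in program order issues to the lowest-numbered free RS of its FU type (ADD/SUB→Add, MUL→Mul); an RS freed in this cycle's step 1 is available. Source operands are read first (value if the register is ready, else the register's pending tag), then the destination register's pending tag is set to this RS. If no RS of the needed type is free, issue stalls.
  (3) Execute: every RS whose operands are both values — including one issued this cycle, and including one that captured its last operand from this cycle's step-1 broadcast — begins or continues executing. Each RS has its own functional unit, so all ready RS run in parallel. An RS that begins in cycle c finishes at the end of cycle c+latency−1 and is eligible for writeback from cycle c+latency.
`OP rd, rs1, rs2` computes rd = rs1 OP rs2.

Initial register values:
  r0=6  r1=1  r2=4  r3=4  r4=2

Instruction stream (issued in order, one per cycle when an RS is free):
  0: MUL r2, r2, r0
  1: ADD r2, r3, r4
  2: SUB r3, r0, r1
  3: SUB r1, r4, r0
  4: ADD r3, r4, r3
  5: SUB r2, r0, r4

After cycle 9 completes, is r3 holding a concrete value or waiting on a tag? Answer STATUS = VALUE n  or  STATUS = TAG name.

STATUS = VALUE 7

  c1: issue MUL r2<-Mul1  regs: r0:6,r1:1,r2:Mul1,r3:4,r4:2
  c2: issue ADD r2<-Add1  regs: r0:6,r1:1,r2:Add1,r3:4,r4:2
  c3: issue SUB r3<-Add2  regs: r0:6,r1:1,r2:Add1,r3:Add2,r4:2
  c4: issue SUB r1<-Add3  regs: r0:6,r1:Add3,r2:Add1,r3:Add2,r4:2
  c5: CDB Add1=6; issue ADD r3<-Add1  regs: r0:6,r1:Add3,r2:6,r3:Add1,r4:2
  c6: CDB Add2=5; issue SUB r2<-Add2  regs: r0:6,r1:Add3,r2:Add2,r3:Add1,r4:2
  c7: CDB Add3=-4  regs: r0:6,r1:-4,r2:Add2,r3:Add1,r4:2
  c8: CDB Mul1=24  regs: r0:6,r1:-4,r2:Add2,r3:Add1,r4:2
  c9: CDB Add1=7  regs: r0:6,r1:-4,r2:Add2,r3:7,r4:2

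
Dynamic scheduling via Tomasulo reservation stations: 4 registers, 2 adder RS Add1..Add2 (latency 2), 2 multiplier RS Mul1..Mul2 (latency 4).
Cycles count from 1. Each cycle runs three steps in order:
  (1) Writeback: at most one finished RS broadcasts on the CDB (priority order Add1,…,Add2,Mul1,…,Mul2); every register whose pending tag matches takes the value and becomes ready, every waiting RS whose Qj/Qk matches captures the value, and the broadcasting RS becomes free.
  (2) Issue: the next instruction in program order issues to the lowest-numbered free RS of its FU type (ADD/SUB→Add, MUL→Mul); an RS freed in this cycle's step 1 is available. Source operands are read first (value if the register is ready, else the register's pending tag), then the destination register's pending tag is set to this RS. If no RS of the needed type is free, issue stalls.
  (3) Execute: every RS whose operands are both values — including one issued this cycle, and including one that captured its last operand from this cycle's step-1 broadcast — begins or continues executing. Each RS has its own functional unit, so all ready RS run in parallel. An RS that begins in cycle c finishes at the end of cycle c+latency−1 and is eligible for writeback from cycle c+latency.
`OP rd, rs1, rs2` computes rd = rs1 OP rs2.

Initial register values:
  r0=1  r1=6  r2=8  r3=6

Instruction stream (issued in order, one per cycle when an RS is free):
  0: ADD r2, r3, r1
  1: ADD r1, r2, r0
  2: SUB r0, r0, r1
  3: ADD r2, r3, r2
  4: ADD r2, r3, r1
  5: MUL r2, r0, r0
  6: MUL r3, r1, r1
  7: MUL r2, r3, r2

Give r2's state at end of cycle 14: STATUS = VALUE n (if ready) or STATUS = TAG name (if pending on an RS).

  c1: issue ADD r2<-Add1  regs: r0:1,r1:6,r2:Add1,r3:6
  c2: issue ADD r1<-Add2  regs: r0:1,r1:Add2,r2:Add1,r3:6
  c3: CDB Add1=12; issue SUB r0<-Add1  regs: r0:Add1,r1:Add2,r2:12,r3:6
  c4: stall  regs: r0:Add1,r1:Add2,r2:12,r3:6
  c5: CDB Add2=13; issue ADD r2<-Add2  regs: r0:Add1,r1:13,r2:Add2,r3:6
  c6: stall  regs: r0:Add1,r1:13,r2:Add2,r3:6
  c7: CDB Add1=-12; issue ADD r2<-Add1  regs: r0:-12,r1:13,r2:Add1,r3:6
  c8: CDB Add2=18; issue MUL r2<-Mul1  regs: r0:-12,r1:13,r2:Mul1,r3:6
  c9: CDB Add1=19; issue MUL r3<-Mul2  regs: r0:-12,r1:13,r2:Mul1,r3:Mul2
  c10: stall  regs: r0:-12,r1:13,r2:Mul1,r3:Mul2
  c11: stall  regs: r0:-12,r1:13,r2:Mul1,r3:Mul2
  c12: CDB Mul1=144; issue MUL r2<-Mul1  regs: r0:-12,r1:13,r2:Mul1,r3:Mul2
  c13: CDB Mul2=169  regs: r0:-12,r1:13,r2:Mul1,r3:169
  c14: -  regs: r0:-12,r1:13,r2:Mul1,r3:169

STATUS = TAG Mul1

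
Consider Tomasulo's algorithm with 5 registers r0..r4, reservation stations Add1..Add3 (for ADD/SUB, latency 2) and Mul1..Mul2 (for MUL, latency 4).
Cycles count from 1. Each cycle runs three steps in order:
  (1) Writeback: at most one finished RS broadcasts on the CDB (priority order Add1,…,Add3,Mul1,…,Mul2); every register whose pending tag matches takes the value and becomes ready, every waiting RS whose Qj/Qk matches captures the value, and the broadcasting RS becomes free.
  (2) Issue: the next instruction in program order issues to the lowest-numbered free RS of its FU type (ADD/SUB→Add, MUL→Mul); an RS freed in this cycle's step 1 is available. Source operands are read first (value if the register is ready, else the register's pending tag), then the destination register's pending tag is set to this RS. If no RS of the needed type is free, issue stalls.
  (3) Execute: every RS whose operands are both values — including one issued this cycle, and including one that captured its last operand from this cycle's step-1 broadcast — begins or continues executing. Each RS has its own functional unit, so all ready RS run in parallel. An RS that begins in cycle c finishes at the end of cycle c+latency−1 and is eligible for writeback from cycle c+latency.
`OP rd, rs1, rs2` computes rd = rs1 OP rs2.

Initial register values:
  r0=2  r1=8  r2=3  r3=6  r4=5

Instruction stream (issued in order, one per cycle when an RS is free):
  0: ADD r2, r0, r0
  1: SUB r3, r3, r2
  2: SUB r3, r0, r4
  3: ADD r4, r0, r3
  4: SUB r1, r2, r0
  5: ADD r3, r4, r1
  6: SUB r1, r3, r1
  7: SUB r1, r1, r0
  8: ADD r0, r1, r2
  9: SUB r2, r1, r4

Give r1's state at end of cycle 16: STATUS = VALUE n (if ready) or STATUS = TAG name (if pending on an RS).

c1: issue ADD r2<-Add1 | r0:2,r1:8,r2:Add1,r3:6,r4:5
c2: issue SUB r3<-Add2 | r0:2,r1:8,r2:Add1,r3:Add2,r4:5
c3: CDB Add1=4; issue SUB r3<-Add1 | r0:2,r1:8,r2:4,r3:Add1,r4:5
c4: issue ADD r4<-Add3 | r0:2,r1:8,r2:4,r3:Add1,r4:Add3
c5: CDB Add1=-3; issue SUB r1<-Add1 | r0:2,r1:Add1,r2:4,r3:-3,r4:Add3
c6: CDB Add2=2; issue ADD r3<-Add2 | r0:2,r1:Add1,r2:4,r3:Add2,r4:Add3
c7: CDB Add1=2; issue SUB r1<-Add1 | r0:2,r1:Add1,r2:4,r3:Add2,r4:Add3
c8: CDB Add3=-1; issue SUB r1<-Add3 | r0:2,r1:Add3,r2:4,r3:Add2,r4:-1
c9: stall | r0:2,r1:Add3,r2:4,r3:Add2,r4:-1
c10: CDB Add2=1; issue ADD r0<-Add2 | r0:Add2,r1:Add3,r2:4,r3:1,r4:-1
c11: stall | r0:Add2,r1:Add3,r2:4,r3:1,r4:-1
c12: CDB Add1=-1; issue SUB r2<-Add1 | r0:Add2,r1:Add3,r2:Add1,r3:1,r4:-1
c13: - | r0:Add2,r1:Add3,r2:Add1,r3:1,r4:-1
c14: CDB Add3=-3 | r0:Add2,r1:-3,r2:Add1,r3:1,r4:-1
c15: - | r0:Add2,r1:-3,r2:Add1,r3:1,r4:-1
c16: CDB Add1=-2 | r0:Add2,r1:-3,r2:-2,r3:1,r4:-1

STATUS = VALUE -3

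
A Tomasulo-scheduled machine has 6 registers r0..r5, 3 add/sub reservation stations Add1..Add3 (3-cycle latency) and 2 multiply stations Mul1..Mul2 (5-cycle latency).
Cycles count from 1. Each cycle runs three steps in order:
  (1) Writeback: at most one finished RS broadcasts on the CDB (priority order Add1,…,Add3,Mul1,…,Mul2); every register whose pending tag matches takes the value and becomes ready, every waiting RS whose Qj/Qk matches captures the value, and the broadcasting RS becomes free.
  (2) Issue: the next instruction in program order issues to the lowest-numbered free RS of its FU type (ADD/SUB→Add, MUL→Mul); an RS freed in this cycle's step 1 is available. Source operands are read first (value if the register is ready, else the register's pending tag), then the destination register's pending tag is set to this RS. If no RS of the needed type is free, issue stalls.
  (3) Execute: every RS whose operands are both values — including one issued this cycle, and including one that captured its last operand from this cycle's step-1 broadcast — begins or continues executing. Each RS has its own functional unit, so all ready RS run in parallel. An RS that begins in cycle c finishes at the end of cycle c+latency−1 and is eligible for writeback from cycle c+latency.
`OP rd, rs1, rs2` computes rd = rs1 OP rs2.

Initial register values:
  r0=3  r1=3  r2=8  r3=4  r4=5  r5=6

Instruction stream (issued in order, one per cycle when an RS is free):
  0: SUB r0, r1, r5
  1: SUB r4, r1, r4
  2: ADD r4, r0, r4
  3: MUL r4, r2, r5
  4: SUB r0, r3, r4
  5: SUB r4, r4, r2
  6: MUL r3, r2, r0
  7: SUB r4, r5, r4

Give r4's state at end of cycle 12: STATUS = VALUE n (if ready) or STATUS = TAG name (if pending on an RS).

  c1: issue SUB r0<-Add1  regs: r0:Add1,r1:3,r2:8,r3:4,r4:5,r5:6
  c2: issue SUB r4<-Add2  regs: r0:Add1,r1:3,r2:8,r3:4,r4:Add2,r5:6
  c3: issue ADD r4<-Add3  regs: r0:Add1,r1:3,r2:8,r3:4,r4:Add3,r5:6
  c4: CDB Add1=-3; issue MUL r4<-Mul1  regs: r0:-3,r1:3,r2:8,r3:4,r4:Mul1,r5:6
  c5: CDB Add2=-2; issue SUB r0<-Add1  regs: r0:Add1,r1:3,r2:8,r3:4,r4:Mul1,r5:6
  c6: issue SUB r4<-Add2  regs: r0:Add1,r1:3,r2:8,r3:4,r4:Add2,r5:6
  c7: issue MUL r3<-Mul2  regs: r0:Add1,r1:3,r2:8,r3:Mul2,r4:Add2,r5:6
  c8: CDB Add3=-5; issue SUB r4<-Add3  regs: r0:Add1,r1:3,r2:8,r3:Mul2,r4:Add3,r5:6
  c9: CDB Mul1=48  regs: r0:Add1,r1:3,r2:8,r3:Mul2,r4:Add3,r5:6
  c10: -  regs: r0:Add1,r1:3,r2:8,r3:Mul2,r4:Add3,r5:6
  c11: -  regs: r0:Add1,r1:3,r2:8,r3:Mul2,r4:Add3,r5:6
  c12: CDB Add1=-44  regs: r0:-44,r1:3,r2:8,r3:Mul2,r4:Add3,r5:6

STATUS = TAG Add3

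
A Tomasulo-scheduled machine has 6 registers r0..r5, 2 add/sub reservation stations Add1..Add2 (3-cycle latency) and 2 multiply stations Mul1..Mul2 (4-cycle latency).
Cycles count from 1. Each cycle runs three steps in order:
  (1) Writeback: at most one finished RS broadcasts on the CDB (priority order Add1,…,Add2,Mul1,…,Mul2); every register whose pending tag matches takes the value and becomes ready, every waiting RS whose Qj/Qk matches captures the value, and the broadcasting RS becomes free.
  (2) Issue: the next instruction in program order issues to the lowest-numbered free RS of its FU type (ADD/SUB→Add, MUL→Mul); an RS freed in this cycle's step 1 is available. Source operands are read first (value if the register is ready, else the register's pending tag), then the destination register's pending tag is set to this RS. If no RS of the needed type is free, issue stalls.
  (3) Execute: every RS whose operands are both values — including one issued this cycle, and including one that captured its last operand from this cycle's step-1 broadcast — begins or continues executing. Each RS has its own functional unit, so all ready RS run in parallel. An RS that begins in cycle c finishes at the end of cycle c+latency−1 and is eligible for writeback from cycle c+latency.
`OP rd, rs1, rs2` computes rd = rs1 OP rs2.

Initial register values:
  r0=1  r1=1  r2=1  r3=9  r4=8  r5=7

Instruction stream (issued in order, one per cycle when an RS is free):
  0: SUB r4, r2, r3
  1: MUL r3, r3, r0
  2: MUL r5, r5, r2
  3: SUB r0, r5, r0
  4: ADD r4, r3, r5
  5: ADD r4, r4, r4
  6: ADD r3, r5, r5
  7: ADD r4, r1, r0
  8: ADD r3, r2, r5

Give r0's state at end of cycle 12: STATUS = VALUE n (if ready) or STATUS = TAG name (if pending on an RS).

cycle 1: issue SUB r4<-Add1 // r0:1,r1:1,r2:1,r3:9,r4:Add1,r5:7
cycle 2: issue MUL r3<-Mul1 // r0:1,r1:1,r2:1,r3:Mul1,r4:Add1,r5:7
cycle 3: issue MUL r5<-Mul2 // r0:1,r1:1,r2:1,r3:Mul1,r4:Add1,r5:Mul2
cycle 4: CDB Add1=-8; issue SUB r0<-Add1 // r0:Add1,r1:1,r2:1,r3:Mul1,r4:-8,r5:Mul2
cycle 5: issue ADD r4<-Add2 // r0:Add1,r1:1,r2:1,r3:Mul1,r4:Add2,r5:Mul2
cycle 6: CDB Mul1=9; stall // r0:Add1,r1:1,r2:1,r3:9,r4:Add2,r5:Mul2
cycle 7: CDB Mul2=7; stall // r0:Add1,r1:1,r2:1,r3:9,r4:Add2,r5:7
cycle 8: stall // r0:Add1,r1:1,r2:1,r3:9,r4:Add2,r5:7
cycle 9: stall // r0:Add1,r1:1,r2:1,r3:9,r4:Add2,r5:7
cycle 10: CDB Add1=6; issue ADD r4<-Add1 // r0:6,r1:1,r2:1,r3:9,r4:Add1,r5:7
cycle 11: CDB Add2=16; issue ADD r3<-Add2 // r0:6,r1:1,r2:1,r3:Add2,r4:Add1,r5:7
cycle 12: stall // r0:6,r1:1,r2:1,r3:Add2,r4:Add1,r5:7

STATUS = VALUE 6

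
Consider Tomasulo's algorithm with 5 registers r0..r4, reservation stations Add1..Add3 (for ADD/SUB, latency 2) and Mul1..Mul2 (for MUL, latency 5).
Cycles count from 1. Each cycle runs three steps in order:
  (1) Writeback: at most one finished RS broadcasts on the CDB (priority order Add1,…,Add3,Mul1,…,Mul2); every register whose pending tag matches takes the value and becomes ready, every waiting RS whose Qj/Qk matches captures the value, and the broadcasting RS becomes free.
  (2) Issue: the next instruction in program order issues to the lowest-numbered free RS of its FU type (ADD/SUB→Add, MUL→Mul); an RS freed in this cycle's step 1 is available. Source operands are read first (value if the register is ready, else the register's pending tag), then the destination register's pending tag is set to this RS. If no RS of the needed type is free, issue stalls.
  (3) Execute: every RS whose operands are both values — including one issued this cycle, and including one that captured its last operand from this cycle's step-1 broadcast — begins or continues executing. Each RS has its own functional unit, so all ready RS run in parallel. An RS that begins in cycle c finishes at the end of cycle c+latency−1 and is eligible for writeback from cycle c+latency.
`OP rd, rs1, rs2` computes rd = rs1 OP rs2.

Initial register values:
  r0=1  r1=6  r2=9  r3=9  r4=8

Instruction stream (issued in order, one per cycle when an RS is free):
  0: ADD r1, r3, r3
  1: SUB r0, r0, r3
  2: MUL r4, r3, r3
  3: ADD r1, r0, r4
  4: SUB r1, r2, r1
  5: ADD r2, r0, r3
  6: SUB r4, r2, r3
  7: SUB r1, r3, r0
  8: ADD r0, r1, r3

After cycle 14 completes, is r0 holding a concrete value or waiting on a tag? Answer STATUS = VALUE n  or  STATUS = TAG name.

STATUS = VALUE 26

  c1: issue ADD r1<-Add1  regs: r0:1,r1:Add1,r2:9,r3:9,r4:8
  c2: issue SUB r0<-Add2  regs: r0:Add2,r1:Add1,r2:9,r3:9,r4:8
  c3: CDB Add1=18; issue MUL r4<-Mul1  regs: r0:Add2,r1:18,r2:9,r3:9,r4:Mul1
  c4: CDB Add2=-8; issue ADD r1<-Add1  regs: r0:-8,r1:Add1,r2:9,r3:9,r4:Mul1
  c5: issue SUB r1<-Add2  regs: r0:-8,r1:Add2,r2:9,r3:9,r4:Mul1
  c6: issue ADD r2<-Add3  regs: r0:-8,r1:Add2,r2:Add3,r3:9,r4:Mul1
  c7: stall  regs: r0:-8,r1:Add2,r2:Add3,r3:9,r4:Mul1
  c8: CDB Add3=1; issue SUB r4<-Add3  regs: r0:-8,r1:Add2,r2:1,r3:9,r4:Add3
  c9: CDB Mul1=81; stall  regs: r0:-8,r1:Add2,r2:1,r3:9,r4:Add3
  c10: CDB Add3=-8; issue SUB r1<-Add3  regs: r0:-8,r1:Add3,r2:1,r3:9,r4:-8
  c11: CDB Add1=73; issue ADD r0<-Add1  regs: r0:Add1,r1:Add3,r2:1,r3:9,r4:-8
  c12: CDB Add3=17  regs: r0:Add1,r1:17,r2:1,r3:9,r4:-8
  c13: CDB Add2=-64  regs: r0:Add1,r1:17,r2:1,r3:9,r4:-8
  c14: CDB Add1=26  regs: r0:26,r1:17,r2:1,r3:9,r4:-8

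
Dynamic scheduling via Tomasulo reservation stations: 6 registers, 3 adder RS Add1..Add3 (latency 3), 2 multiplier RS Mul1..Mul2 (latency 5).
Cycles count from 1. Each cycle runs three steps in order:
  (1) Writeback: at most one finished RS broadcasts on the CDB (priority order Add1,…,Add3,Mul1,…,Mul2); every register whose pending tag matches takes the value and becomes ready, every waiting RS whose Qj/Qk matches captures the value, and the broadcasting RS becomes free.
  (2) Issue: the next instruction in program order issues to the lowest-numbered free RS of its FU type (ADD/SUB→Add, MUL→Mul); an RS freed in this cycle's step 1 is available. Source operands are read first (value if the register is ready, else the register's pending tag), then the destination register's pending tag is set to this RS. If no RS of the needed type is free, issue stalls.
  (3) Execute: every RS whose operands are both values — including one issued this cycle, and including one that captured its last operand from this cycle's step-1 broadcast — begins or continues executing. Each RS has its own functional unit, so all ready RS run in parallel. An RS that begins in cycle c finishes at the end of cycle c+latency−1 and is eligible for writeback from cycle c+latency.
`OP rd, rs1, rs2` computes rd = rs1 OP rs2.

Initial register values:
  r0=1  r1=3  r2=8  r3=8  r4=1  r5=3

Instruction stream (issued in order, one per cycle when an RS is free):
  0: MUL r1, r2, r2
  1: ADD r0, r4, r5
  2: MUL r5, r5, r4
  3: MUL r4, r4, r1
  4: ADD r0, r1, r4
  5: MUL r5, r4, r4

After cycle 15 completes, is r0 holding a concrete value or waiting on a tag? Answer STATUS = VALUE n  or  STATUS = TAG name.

STATUS = VALUE 128

cycle 1: issue MUL r1<-Mul1 // r0:1,r1:Mul1,r2:8,r3:8,r4:1,r5:3
cycle 2: issue ADD r0<-Add1 // r0:Add1,r1:Mul1,r2:8,r3:8,r4:1,r5:3
cycle 3: issue MUL r5<-Mul2 // r0:Add1,r1:Mul1,r2:8,r3:8,r4:1,r5:Mul2
cycle 4: stall // r0:Add1,r1:Mul1,r2:8,r3:8,r4:1,r5:Mul2
cycle 5: CDB Add1=4; stall // r0:4,r1:Mul1,r2:8,r3:8,r4:1,r5:Mul2
cycle 6: CDB Mul1=64; issue MUL r4<-Mul1 // r0:4,r1:64,r2:8,r3:8,r4:Mul1,r5:Mul2
cycle 7: issue ADD r0<-Add1 // r0:Add1,r1:64,r2:8,r3:8,r4:Mul1,r5:Mul2
cycle 8: CDB Mul2=3; issue MUL r5<-Mul2 // r0:Add1,r1:64,r2:8,r3:8,r4:Mul1,r5:Mul2
cycle 9: - // r0:Add1,r1:64,r2:8,r3:8,r4:Mul1,r5:Mul2
cycle 10: - // r0:Add1,r1:64,r2:8,r3:8,r4:Mul1,r5:Mul2
cycle 11: CDB Mul1=64 // r0:Add1,r1:64,r2:8,r3:8,r4:64,r5:Mul2
cycle 12: - // r0:Add1,r1:64,r2:8,r3:8,r4:64,r5:Mul2
cycle 13: - // r0:Add1,r1:64,r2:8,r3:8,r4:64,r5:Mul2
cycle 14: CDB Add1=128 // r0:128,r1:64,r2:8,r3:8,r4:64,r5:Mul2
cycle 15: - // r0:128,r1:64,r2:8,r3:8,r4:64,r5:Mul2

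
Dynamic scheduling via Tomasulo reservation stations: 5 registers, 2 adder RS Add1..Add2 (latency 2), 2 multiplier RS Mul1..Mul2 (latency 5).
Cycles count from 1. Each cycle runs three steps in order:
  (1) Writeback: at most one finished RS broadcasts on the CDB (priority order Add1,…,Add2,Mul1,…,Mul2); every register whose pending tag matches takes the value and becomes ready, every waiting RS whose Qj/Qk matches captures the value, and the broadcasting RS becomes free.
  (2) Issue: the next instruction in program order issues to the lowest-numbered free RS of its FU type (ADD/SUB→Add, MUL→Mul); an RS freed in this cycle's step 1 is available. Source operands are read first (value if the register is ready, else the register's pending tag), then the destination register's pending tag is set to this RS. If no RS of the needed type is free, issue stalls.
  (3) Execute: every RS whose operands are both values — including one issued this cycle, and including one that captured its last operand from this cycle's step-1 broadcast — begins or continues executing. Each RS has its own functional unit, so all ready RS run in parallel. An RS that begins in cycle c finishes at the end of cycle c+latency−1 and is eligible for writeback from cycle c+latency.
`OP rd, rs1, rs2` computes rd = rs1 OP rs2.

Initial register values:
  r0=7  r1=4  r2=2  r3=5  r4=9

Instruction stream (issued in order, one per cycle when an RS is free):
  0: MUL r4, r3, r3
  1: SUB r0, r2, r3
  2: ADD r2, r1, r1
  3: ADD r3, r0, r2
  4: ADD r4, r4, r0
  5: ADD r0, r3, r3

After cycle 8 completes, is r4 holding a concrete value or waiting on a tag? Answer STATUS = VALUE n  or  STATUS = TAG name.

c1: issue MUL r4<-Mul1 | r0:7,r1:4,r2:2,r3:5,r4:Mul1
c2: issue SUB r0<-Add1 | r0:Add1,r1:4,r2:2,r3:5,r4:Mul1
c3: issue ADD r2<-Add2 | r0:Add1,r1:4,r2:Add2,r3:5,r4:Mul1
c4: CDB Add1=-3; issue ADD r3<-Add1 | r0:-3,r1:4,r2:Add2,r3:Add1,r4:Mul1
c5: CDB Add2=8; issue ADD r4<-Add2 | r0:-3,r1:4,r2:8,r3:Add1,r4:Add2
c6: CDB Mul1=25; stall | r0:-3,r1:4,r2:8,r3:Add1,r4:Add2
c7: CDB Add1=5; issue ADD r0<-Add1 | r0:Add1,r1:4,r2:8,r3:5,r4:Add2
c8: CDB Add2=22 | r0:Add1,r1:4,r2:8,r3:5,r4:22

STATUS = VALUE 22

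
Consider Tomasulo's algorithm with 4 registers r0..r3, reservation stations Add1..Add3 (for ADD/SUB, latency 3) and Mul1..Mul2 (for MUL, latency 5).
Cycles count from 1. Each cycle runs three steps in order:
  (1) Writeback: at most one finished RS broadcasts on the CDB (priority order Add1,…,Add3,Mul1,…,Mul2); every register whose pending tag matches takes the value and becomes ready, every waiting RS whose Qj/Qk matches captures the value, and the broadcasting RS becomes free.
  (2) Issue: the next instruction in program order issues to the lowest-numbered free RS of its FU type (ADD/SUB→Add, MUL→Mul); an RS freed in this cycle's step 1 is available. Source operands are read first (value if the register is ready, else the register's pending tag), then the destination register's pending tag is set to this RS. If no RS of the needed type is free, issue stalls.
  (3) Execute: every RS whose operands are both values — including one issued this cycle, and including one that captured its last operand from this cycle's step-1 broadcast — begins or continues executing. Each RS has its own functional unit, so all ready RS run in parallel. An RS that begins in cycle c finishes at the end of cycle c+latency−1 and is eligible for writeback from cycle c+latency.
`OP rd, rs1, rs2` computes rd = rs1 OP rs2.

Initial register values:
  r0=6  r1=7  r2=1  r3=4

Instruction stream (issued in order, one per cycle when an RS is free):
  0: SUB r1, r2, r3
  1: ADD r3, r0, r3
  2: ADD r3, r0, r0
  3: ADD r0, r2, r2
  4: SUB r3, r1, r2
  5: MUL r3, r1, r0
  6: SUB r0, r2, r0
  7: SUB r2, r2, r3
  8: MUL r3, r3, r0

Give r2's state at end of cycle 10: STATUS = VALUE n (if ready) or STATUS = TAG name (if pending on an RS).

  c1: issue SUB r1<-Add1  regs: r0:6,r1:Add1,r2:1,r3:4
  c2: issue ADD r3<-Add2  regs: r0:6,r1:Add1,r2:1,r3:Add2
  c3: issue ADD r3<-Add3  regs: r0:6,r1:Add1,r2:1,r3:Add3
  c4: CDB Add1=-3; issue ADD r0<-Add1  regs: r0:Add1,r1:-3,r2:1,r3:Add3
  c5: CDB Add2=10; issue SUB r3<-Add2  regs: r0:Add1,r1:-3,r2:1,r3:Add2
  c6: CDB Add3=12; issue MUL r3<-Mul1  regs: r0:Add1,r1:-3,r2:1,r3:Mul1
  c7: CDB Add1=2; issue SUB r0<-Add1  regs: r0:Add1,r1:-3,r2:1,r3:Mul1
  c8: CDB Add2=-4; issue SUB r2<-Add2  regs: r0:Add1,r1:-3,r2:Add2,r3:Mul1
  c9: issue MUL r3<-Mul2  regs: r0:Add1,r1:-3,r2:Add2,r3:Mul2
  c10: CDB Add1=-1  regs: r0:-1,r1:-3,r2:Add2,r3:Mul2

STATUS = TAG Add2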